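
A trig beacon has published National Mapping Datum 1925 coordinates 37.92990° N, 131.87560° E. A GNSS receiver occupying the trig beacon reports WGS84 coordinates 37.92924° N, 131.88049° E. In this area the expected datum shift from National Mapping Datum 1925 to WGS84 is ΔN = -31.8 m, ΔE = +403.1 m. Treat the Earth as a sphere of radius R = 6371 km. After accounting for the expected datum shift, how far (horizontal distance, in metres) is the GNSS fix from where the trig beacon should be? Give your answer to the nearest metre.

49 m

Observed coordinate differences: Δφ = -0.00066°, Δλ = +0.00489°.
Converting to metres (1° lat = 111195 m, cos φ = 0.788763): observed ΔN = -73.4 m, observed ΔE = 428.9 m.
Subtracting the expected shift leaves a residual of -73.4 − (-31.8) = -41.6 m north and 428.9 − (403.1) = 25.8 m east.
Residual distance = √((-41.6)² + 25.8²) = 48.9 m.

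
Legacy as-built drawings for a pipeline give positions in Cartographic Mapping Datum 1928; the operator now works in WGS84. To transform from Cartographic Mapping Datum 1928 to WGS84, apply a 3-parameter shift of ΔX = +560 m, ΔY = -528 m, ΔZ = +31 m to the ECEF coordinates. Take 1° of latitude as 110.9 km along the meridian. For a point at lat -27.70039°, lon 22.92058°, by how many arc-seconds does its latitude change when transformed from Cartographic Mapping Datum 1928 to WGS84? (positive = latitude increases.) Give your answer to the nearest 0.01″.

sin φ = -0.464848, cos φ = 0.885390, sin λ = 0.389455, cos λ = 0.921046.
North component: ΔN = −sin φ cos λ·ΔX − sin φ sin λ·ΔY + cos φ·ΔZ = −(-0.464848)(0.921046)(560) − (-0.464848)(0.389455)(-528) + (0.885390)(31) = 171.62 m.
1° of latitude spans 110900 m, so Δφ = 171.62 / 110900 × 3600 = 5.571″.

Δφ = 5.57″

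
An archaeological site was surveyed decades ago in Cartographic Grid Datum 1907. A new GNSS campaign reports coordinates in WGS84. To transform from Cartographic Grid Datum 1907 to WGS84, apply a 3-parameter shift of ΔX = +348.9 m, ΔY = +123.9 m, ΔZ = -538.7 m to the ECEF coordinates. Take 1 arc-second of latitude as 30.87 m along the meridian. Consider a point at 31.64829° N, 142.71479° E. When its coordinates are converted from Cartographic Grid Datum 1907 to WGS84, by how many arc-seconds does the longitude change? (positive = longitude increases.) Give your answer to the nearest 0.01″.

sin φ = 0.524704, cos φ = 0.851285, sin λ = 0.605783, cos λ = -0.795630.
East component: ΔE = −sin λ·ΔX + cos λ·ΔY = −(0.605783)(348.9) + (-0.795630)(123.9) = -309.94 m.
1° of latitude spans 3600 × 30.87 = 111132 m; at latitude φ, 1° of longitude spans that × cos φ = 94605.0 m, so Δλ = -309.94 / 94605.0 × 3600 = -11.794″.

Δλ = -11.79″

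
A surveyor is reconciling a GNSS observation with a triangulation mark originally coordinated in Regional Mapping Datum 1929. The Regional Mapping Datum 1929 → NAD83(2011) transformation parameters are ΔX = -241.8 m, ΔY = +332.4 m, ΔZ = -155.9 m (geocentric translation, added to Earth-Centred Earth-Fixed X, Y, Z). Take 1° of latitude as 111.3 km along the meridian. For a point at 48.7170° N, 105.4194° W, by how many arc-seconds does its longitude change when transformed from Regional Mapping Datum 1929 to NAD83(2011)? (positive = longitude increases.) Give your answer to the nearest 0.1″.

Δλ = -15.8″

sin φ = 0.751460, cos φ = 0.659779, sin λ = -0.964005, cos λ = -0.265883.
East component: ΔE = −sin λ·ΔX + cos λ·ΔY = −(-0.964005)(-241.8) + (-0.265883)(332.4) = -321.48 m.
1° of latitude spans 111300 m; at latitude φ, 1° of longitude spans that × cos φ = 73433.4 m, so Δλ = -321.48 / 73433.4 × 3600 = -15.760″.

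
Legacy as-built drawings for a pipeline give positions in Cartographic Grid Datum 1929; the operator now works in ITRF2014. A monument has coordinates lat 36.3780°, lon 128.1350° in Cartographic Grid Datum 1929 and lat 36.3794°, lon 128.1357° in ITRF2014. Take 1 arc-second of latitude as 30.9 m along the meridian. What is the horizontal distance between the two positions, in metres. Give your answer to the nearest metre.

168 m

Δφ = 36.3794° − 36.3780° = +0.0014°; Δλ = 128.1357° − 128.1350° = +0.0007°.
1° of latitude = 3600 × 30.90 = 111240 m.
ΔN = Δφ × 111240 = 155.7 m; ΔE = Δλ × 111240 × cos(36.3780°) = +0.0007 × 111240 × 0.805122 = 62.7 m.
Distance = √(ΔE² + ΔN²) = √(62.7² + 155.7²) = 167.9 m.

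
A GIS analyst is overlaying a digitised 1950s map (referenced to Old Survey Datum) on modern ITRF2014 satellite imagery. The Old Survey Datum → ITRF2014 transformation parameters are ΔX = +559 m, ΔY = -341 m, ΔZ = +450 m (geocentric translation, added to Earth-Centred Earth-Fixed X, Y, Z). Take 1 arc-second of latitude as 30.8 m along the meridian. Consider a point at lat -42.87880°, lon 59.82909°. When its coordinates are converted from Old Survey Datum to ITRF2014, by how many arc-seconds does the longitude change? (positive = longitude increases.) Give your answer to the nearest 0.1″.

sin φ = -0.680450, cos φ = 0.732795, sin λ = 0.864530, cos λ = 0.502581.
East component: ΔE = −sin λ·ΔX + cos λ·ΔY = −(0.864530)(559) + (0.502581)(-341) = -654.65 m.
1° of latitude spans 3600 × 30.80 = 110880 m; at latitude φ, 1° of longitude spans that × cos φ = 81252.3 m, so Δλ = -654.65 / 81252.3 × 3600 = -29.005″.

Δλ = -29.0″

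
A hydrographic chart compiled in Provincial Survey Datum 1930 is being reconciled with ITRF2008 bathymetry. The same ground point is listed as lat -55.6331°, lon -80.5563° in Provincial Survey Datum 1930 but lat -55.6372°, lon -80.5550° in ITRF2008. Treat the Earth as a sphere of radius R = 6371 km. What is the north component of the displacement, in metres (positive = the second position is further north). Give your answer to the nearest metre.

ΔN = -456 m

Δφ = -55.6372° − -55.6331° = -0.0041°; Δλ = -80.5550° − -80.5563° = +0.0013°.
1° along a meridian = πR/180 = 111195 m.
ΔN = Δφ × 111195 = -455.9 m; ΔE = Δλ × 111195 × cos(-55.6331°) = +0.0013 × 111195 × 0.564490 = 81.6 m.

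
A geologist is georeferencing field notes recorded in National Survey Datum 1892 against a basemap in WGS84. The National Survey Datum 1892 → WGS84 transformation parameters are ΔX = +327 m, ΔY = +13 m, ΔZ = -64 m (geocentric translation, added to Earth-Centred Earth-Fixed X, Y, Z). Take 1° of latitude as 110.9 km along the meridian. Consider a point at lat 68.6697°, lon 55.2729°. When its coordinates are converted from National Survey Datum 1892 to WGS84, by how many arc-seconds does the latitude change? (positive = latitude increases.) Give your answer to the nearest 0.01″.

sin φ = 0.931499, cos φ = 0.363744, sin λ = 0.821875, cos λ = 0.569668.
North component: ΔN = −sin φ cos λ·ΔX − sin φ sin λ·ΔY + cos φ·ΔZ = −(0.931499)(0.569668)(327) − (0.931499)(0.821875)(13) + (0.363744)(-64) = -206.75 m.
1° of latitude spans 110900 m, so Δφ = -206.75 / 110900 × 3600 = -6.712″.

Δφ = -6.71″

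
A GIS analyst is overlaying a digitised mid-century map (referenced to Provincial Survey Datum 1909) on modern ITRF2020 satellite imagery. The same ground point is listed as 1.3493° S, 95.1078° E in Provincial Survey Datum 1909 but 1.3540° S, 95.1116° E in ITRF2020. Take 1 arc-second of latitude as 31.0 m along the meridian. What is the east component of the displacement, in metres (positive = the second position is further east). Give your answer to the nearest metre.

ΔE = 424 m

Δφ = -1.3540° − -1.3493° = -0.0047°; Δλ = 95.1116° − 95.1078° = +0.0038°.
1° of latitude = 3600 × 31.00 = 111600 m.
ΔN = Δφ × 111600 = -524.5 m; ΔE = Δλ × 111600 × cos(-1.3493°) = +0.0038 × 111600 × 0.999723 = 424.0 m.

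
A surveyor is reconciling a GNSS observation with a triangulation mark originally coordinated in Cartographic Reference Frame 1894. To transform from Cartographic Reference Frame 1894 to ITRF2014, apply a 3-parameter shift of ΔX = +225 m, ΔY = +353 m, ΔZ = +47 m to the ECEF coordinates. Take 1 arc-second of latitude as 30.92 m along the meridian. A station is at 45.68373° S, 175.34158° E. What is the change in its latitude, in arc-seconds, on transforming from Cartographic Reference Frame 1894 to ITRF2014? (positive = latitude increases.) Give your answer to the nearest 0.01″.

Δφ = -3.46″

sin φ = -0.715494, cos φ = 0.698618, sin λ = 0.081215, cos λ = -0.996697.
North component: ΔN = −sin φ cos λ·ΔX − sin φ sin λ·ΔY + cos φ·ΔZ = −(-0.715494)(-0.996697)(225) − (-0.715494)(0.081215)(353) + (0.698618)(47) = -107.11 m.
1° of latitude spans 3600 × 30.92 = 111312 m, so Δφ = -107.11 / 111312 × 3600 = -3.464″.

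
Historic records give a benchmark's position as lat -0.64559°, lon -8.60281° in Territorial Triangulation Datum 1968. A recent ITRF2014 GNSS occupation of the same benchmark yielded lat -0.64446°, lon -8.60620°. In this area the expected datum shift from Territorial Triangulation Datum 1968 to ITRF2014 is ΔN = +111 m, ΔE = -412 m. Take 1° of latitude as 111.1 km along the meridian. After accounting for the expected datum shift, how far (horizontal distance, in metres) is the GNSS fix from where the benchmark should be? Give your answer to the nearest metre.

Observed coordinate differences: Δφ = +0.00113°, Δλ = -0.00339°.
Converting to metres (1° lat = 111100 m, cos φ = 0.999937): observed ΔN = 125.5 m, observed ΔE = -376.6 m.
Subtracting the expected shift leaves a residual of 125.5 − (111) = 14.5 m north and -376.6 − (-412) = 35.4 m east.
Residual distance = √(14.5² + 35.4²) = 38.3 m.

38 m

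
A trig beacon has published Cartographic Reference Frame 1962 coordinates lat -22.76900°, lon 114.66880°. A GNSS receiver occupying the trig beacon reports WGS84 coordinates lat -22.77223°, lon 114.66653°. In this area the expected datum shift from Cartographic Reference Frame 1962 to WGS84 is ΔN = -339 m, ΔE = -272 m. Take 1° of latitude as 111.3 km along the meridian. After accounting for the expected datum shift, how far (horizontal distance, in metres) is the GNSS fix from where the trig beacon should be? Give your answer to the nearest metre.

Observed coordinate differences: Δφ = -0.00323°, Δλ = -0.00227°.
Converting to metres (1° lat = 111300 m, cos φ = 0.922073): observed ΔN = -359.5 m, observed ΔE = -233.0 m.
Subtracting the expected shift leaves a residual of -359.5 − (-339) = -20.5 m north and -233.0 − (-272) = 39.0 m east.
Residual distance = √((-20.5)² + 39.0²) = 44.1 m.

44 m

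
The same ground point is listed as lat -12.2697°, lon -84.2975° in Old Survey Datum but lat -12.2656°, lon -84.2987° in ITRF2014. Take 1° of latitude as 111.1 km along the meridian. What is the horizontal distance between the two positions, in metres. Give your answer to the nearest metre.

474 m

Δφ = -12.2656° − -12.2697° = +0.0041°; Δλ = -84.2987° − -84.2975° = -0.0012°.
ΔN = Δφ × 111100 = 455.5 m; ΔE = Δλ × 111100 × cos(-12.2697°) = -0.0012 × 111100 × 0.977158 = -130.3 m.
Distance = √(ΔE² + ΔN²) = √((-130.3)² + 455.5²) = 473.8 m.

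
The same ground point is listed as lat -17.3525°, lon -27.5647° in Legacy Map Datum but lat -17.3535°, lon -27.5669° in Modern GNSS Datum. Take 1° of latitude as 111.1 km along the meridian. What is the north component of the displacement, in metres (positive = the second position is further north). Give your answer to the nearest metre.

ΔN = -111 m

Δφ = -17.3535° − -17.3525° = -0.0010°; Δλ = -27.5669° − -27.5647° = -0.0022°.
ΔN = Δφ × 111100 = -111.1 m; ΔE = Δλ × 111100 × cos(-17.3525°) = -0.0022 × 111100 × 0.954488 = -233.3 m.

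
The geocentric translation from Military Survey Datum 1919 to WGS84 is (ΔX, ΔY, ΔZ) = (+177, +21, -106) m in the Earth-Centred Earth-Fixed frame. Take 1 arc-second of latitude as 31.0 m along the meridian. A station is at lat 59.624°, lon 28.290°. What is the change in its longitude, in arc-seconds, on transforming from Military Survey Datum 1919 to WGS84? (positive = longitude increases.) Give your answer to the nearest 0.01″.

sin φ = 0.862726, cos φ = 0.505672, sin λ = 0.473935, cos λ = 0.880560.
East component: ΔE = −sin λ·ΔX + cos λ·ΔY = −(0.473935)(177) + (0.880560)(21) = -65.39 m.
1° of latitude spans 3600 × 31.00 = 111600 m; at latitude φ, 1° of longitude spans that × cos φ = 56433.0 m, so Δλ = -65.39 / 56433.0 × 3600 = -4.172″.

Δλ = -4.17″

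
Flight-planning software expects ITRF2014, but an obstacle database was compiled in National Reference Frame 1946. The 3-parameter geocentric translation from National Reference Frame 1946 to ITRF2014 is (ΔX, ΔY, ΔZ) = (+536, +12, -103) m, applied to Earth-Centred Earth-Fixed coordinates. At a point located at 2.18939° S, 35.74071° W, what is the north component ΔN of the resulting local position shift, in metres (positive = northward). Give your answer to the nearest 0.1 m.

The local north axis is (−sin φ cos λ, −sin φ sin λ, cos φ), giving ΔN = 16.620 − 0.268 − 102.925 = -86.57 m.

ΔN = -86.6 m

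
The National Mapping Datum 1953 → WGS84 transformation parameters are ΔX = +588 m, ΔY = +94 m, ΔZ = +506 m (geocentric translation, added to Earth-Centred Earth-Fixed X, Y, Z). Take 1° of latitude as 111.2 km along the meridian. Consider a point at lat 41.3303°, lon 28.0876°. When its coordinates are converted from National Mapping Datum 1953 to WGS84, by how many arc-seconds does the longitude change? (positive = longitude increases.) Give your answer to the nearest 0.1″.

Δλ = -8.4″

sin φ = 0.660399, cos φ = 0.750915, sin λ = 0.470821, cos λ = 0.882229.
East component: ΔE = −sin λ·ΔX + cos λ·ΔY = −(0.470821)(588) + (0.882229)(94) = -193.91 m.
1° of latitude spans 111200 m; at latitude φ, 1° of longitude spans that × cos φ = 83501.7 m, so Δλ = -193.91 / 83501.7 × 3600 = -8.360″.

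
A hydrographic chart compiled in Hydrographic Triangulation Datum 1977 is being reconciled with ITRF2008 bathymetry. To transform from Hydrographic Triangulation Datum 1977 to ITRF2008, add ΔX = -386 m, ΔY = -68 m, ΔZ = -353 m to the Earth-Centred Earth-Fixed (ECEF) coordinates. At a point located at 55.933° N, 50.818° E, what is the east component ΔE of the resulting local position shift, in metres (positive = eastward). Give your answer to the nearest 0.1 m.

At φ = 55.933°, λ = 50.818°: sin φ = 0.828383, cos φ = 0.560162, sin λ = 0.775143, cos λ = 0.631786.
ΔE = −sin λ·ΔX + cos λ·ΔY = −(0.775143)·(-386) + (0.631786)·(-68) = 256.24 m.

ΔE = 256.2 m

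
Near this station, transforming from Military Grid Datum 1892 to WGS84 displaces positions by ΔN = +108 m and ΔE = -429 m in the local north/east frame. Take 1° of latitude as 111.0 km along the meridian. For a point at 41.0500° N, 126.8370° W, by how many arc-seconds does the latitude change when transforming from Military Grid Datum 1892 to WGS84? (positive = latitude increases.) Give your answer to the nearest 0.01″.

1° of latitude = 111.0 km, so Δφ = 108.0 / 111000 = 0.0009730° = 3.503″.

Δφ = 3.50″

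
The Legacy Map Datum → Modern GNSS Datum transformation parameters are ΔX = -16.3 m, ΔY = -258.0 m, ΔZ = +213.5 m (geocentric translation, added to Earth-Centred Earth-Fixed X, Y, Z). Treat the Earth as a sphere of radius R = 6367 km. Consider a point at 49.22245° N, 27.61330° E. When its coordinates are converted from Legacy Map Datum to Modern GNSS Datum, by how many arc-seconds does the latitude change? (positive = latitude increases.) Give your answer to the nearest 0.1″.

sin φ = 0.757251, cos φ = 0.653124, sin λ = 0.463502, cos λ = 0.886096.
North component: ΔN = −sin φ cos λ·ΔX − sin φ sin λ·ΔY + cos φ·ΔZ = −(0.757251)(0.886096)(-16.3) − (0.757251)(0.463502)(-258.0) + (0.653124)(213.5) = 240.93 m.
1° of latitude spans πR/180 = 111125 m, so Δφ = 240.93 / 111125 × 3600 = 7.805″.

Δφ = 7.8″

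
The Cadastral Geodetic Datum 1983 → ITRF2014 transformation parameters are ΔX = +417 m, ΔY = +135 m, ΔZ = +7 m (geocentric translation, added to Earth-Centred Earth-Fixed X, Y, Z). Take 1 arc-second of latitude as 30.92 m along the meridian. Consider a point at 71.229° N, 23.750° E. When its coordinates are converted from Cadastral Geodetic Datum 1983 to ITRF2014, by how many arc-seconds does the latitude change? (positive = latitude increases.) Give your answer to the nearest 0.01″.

Δφ = -13.28″

sin φ = 0.946812, cos φ = 0.321787, sin λ = 0.402747, cos λ = 0.915311.
North component: ΔN = −sin φ cos λ·ΔX − sin φ sin λ·ΔY + cos φ·ΔZ = −(0.946812)(0.915311)(417) − (0.946812)(0.402747)(135) + (0.321787)(7) = -410.61 m.
1° of latitude spans 3600 × 30.92 = 111312 m, so Δφ = -410.61 / 111312 × 3600 = -13.280″.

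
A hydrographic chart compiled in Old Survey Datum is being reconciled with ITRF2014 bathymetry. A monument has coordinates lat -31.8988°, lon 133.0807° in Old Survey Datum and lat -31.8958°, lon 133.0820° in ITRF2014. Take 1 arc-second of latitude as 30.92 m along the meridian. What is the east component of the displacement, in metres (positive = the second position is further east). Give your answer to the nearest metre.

ΔE = 123 m

Δφ = -31.8958° − -31.8988° = +0.0030°; Δλ = 133.0820° − 133.0807° = +0.0013°.
1° of latitude = 3600 × 30.92 = 111312 m.
ΔN = Δφ × 111312 = 333.9 m; ΔE = Δλ × 111312 × cos(-31.8988°) = +0.0013 × 111312 × 0.848983 = 122.9 m.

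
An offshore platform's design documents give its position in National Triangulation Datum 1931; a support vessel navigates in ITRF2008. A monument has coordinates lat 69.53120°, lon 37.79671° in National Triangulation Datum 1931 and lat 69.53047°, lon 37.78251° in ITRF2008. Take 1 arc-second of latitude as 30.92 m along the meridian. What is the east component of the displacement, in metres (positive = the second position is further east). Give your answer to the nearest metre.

ΔE = -553 m

Δφ = 69.53047° − 69.53120° = -0.00073°; Δλ = 37.78251° − 37.79671° = -0.01420°.
1° of latitude = 3600 × 30.92 = 111312 m.
ΔN = Δφ × 111312 = -81.3 m; ΔE = Δλ × 111312 × cos(69.53120°) = -0.01420 × 111312 × 0.349697 = -552.7 m.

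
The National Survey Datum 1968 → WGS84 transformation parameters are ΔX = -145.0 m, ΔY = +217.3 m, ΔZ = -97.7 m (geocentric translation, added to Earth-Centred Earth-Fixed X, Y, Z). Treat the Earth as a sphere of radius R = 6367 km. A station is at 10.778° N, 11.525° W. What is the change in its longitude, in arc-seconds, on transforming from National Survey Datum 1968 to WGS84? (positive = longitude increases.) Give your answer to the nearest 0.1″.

Δλ = 6.1″

sin φ = 0.187004, cos φ = 0.982359, sin λ = -0.199795, cos λ = 0.979838.
East component: ΔE = −sin λ·ΔX + cos λ·ΔY = −(-0.199795)(-145.0) + (0.979838)(217.3) = 183.95 m.
1° of latitude spans πR/180 = 111125 m; at latitude φ, 1° of longitude spans that × cos φ = 109164.8 m, so Δλ = 183.95 / 109164.8 × 3600 = 6.066″.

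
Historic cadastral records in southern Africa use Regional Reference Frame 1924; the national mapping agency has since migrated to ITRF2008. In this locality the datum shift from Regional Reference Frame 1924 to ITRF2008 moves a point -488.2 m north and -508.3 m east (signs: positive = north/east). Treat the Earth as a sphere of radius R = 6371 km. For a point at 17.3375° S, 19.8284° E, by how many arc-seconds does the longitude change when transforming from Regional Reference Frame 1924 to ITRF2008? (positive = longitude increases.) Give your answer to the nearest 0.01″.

At latitude -17.3375°, cos φ = 0.954566.
One radian of longitude at latitude φ spans R cos φ, so Δλ = ΔE / (R cos φ) = -508.3 / (6371000 × 0.954566) = -8.3581e-05 rad = -17.240″.

Δλ = -17.24″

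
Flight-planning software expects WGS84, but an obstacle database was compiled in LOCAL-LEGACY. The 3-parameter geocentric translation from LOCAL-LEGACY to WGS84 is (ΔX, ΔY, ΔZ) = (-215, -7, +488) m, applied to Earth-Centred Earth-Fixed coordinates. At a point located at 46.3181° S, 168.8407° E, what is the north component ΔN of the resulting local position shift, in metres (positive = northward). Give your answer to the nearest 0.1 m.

The local north axis is (−sin φ cos λ, −sin φ sin λ, cos φ), giving ΔN = 152.545 − 0.980 + 337.039 = 488.60 m.

ΔN = 488.6 m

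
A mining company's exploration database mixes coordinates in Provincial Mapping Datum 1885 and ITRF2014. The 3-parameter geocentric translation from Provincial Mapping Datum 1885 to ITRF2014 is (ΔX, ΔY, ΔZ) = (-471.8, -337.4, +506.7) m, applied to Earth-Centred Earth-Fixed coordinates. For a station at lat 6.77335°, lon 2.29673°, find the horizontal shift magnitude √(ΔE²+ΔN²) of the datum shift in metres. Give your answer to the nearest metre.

At φ = 6.77335°, λ = 2.29673°: sin φ = 0.117942, cos φ = 0.993020, sin λ = 0.040075, cos λ = 0.999197.
ΔE = −sin λ·ΔX + cos λ·ΔY = −(0.040075)·(-471.8) + (0.999197)·(-337.4) = -318.22 m.
ΔN = −sin φ cos λ·ΔX − sin φ sin λ·ΔY + cos φ·ΔZ = −(0.117942)(0.999197)(-471.8) − (0.117942)(0.040075)(-337.4) + (0.993020)(506.7) = 560.36 m.
Horizontal magnitude = √(ΔE² + ΔN²) = √((-318.22)² + 560.36²) = 644.41 m.

644 m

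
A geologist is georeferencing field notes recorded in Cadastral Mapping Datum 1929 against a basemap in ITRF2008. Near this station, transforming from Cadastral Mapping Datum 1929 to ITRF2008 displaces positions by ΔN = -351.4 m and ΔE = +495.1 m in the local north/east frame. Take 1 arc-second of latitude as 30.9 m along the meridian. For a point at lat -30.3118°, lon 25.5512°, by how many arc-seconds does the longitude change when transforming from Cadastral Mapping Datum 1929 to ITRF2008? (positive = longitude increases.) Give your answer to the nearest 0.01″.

Δλ = 18.56″

At latitude -30.3118°, cos φ = 0.863292.
1″ of longitude at this latitude = 30.90 × cos φ = 26.6757 m, so Δλ = 495.1 / 26.6757 = 18.560″.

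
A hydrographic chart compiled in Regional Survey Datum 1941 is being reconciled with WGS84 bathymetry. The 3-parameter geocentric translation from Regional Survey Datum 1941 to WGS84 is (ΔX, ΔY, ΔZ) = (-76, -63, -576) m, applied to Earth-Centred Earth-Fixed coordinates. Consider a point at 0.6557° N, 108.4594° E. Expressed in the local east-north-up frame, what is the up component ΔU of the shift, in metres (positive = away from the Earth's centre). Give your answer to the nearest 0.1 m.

ΔU = -42.3 m

The local up (radial) axis is (cos φ cos λ, cos φ sin λ, sin φ), giving ΔU = 24.063 − 59.755 − 6.592 = -42.28 m.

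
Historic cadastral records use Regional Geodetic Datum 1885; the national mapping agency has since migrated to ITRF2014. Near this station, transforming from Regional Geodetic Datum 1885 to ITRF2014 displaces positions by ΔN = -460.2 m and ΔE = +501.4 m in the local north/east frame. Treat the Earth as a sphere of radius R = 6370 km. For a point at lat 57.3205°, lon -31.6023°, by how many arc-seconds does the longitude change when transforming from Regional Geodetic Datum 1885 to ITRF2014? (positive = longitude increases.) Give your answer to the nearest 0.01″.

At latitude 57.3205°, cos φ = 0.539939.
One radian of longitude at latitude φ spans R cos φ, so Δλ = ΔE / (R cos φ) = 501.4 / (6370000 × 0.539939) = 1.4578e-04 rad = 30.069″.

Δλ = 30.07″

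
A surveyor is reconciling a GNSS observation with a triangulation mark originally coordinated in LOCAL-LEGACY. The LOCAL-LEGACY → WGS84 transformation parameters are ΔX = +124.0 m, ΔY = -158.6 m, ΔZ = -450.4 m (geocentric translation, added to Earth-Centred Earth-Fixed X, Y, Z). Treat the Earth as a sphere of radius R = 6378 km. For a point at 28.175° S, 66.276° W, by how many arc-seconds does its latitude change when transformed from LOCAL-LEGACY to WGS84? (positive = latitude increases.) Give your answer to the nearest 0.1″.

Δφ = -9.9″

sin φ = -0.472166, cos φ = 0.881510, sin λ = -0.915494, cos λ = 0.402331.
North component: ΔN = −sin φ cos λ·ΔX − sin φ sin λ·ΔY + cos φ·ΔZ = −(-0.472166)(0.402331)(124.0) − (-0.472166)(-0.915494)(-158.6) + (0.881510)(-450.4) = -304.92 m.
1° of latitude spans πR/180 = 111317 m, so Δφ = -304.92 / 111317 × 3600 = -9.861″.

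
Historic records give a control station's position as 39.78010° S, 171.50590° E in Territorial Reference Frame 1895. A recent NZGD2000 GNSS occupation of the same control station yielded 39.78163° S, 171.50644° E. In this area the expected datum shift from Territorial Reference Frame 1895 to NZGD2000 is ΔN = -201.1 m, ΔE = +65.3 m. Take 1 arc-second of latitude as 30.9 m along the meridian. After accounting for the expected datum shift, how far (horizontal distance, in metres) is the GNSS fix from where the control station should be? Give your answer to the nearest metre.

36 m

Observed coordinate differences: Δφ = -0.00153°, Δλ = +0.00054°.
Converting to metres (1° lat = 111240 m, cos φ = 0.768506): observed ΔN = -170.2 m, observed ΔE = 46.2 m.
Subtracting the expected shift leaves a residual of -170.2 − (-201.1) = 30.9 m north and 46.2 − (65.3) = -19.1 m east.
Residual distance = √(30.9² + (-19.1)²) = 36.3 m.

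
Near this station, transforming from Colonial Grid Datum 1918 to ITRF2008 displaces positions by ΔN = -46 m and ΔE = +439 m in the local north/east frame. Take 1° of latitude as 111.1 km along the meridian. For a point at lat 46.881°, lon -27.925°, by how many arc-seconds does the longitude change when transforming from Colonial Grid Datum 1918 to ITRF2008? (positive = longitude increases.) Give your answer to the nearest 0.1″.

Δλ = 20.8″

At latitude 46.881°, cos φ = 0.683516.
1° of longitude at this latitude = 111.1 × cos φ = 75.94 km, so Δλ = 439.0 / 75938.6 = 0.0057810° = 20.812″.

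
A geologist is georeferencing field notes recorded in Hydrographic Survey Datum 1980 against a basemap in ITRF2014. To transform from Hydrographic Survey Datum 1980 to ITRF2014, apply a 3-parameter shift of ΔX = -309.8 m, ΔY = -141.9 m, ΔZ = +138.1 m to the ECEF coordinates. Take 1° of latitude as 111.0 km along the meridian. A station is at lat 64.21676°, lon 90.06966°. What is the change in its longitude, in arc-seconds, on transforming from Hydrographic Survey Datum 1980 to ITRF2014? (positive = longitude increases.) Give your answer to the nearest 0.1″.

Δλ = 23.1″

sin φ = 0.900446, cos φ = 0.434968, sin λ = 0.999999, cos λ = -0.001216.
East component: ΔE = −sin λ·ΔX + cos λ·ΔY = −(0.999999)(-309.8) + (-0.001216)(-141.9) = 309.97 m.
1° of latitude spans 111000 m; at latitude φ, 1° of longitude spans that × cos φ = 48281.4 m, so Δλ = 309.97 / 48281.4 × 3600 = 23.112″.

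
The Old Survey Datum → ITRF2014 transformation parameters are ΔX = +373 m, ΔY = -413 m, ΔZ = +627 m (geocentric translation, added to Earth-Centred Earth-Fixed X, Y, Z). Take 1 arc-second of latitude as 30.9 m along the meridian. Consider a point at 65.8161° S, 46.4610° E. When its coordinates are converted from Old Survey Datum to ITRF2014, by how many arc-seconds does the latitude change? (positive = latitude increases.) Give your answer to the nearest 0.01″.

sin φ = -0.912235, cos φ = 0.409667, sin λ = 0.724906, cos λ = 0.688848.
North component: ΔN = −sin φ cos λ·ΔX − sin φ sin λ·ΔY + cos φ·ΔZ = −(-0.912235)(0.688848)(373) − (-0.912235)(0.724906)(-413) + (0.409667)(627) = 218.14 m.
1° of latitude spans 3600 × 30.90 = 111240 m, so Δφ = 218.14 / 111240 × 3600 = 7.060″.

Δφ = 7.06″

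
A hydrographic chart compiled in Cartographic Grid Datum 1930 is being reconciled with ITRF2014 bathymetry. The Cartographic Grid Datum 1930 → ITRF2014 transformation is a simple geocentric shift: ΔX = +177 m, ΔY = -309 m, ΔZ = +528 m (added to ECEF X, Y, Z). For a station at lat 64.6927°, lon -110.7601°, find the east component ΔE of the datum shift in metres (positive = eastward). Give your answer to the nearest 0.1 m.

The local east axis at (φ, λ) is (−sin λ, cos λ, 0), so ΔE = −sin(-110.7601°)·177 + cos(-110.7601°)·(-309) = 275.03 m.

ΔE = 275.0 m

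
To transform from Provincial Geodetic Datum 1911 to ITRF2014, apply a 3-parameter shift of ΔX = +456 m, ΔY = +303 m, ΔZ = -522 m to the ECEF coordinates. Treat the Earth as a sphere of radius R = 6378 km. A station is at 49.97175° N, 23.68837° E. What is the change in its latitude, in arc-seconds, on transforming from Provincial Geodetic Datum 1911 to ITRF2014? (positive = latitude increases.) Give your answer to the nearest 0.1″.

sin φ = 0.765727, cos φ = 0.643165, sin λ = 0.401762, cos λ = 0.915744.
North component: ΔN = −sin φ cos λ·ΔX − sin φ sin λ·ΔY + cos φ·ΔZ = −(0.765727)(0.915744)(456) − (0.765727)(0.401762)(303) + (0.643165)(-522) = -748.70 m.
1° of latitude spans πR/180 = 111317 m, so Δφ = -748.70 / 111317 × 3600 = -24.213″.

Δφ = -24.2″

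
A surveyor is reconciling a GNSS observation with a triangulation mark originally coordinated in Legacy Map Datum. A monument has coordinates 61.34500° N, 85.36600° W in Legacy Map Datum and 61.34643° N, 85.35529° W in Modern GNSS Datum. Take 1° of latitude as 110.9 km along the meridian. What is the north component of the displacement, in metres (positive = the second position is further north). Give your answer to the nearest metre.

Δφ = 61.34643° − 61.34500° = +0.00143°; Δλ = -85.35529° − -85.36600° = +0.01071°.
ΔN = Δφ × 110900 = 158.6 m; ΔE = Δλ × 110900 × cos(61.34500°) = +0.01071 × 110900 × 0.479534 = 569.6 m.

ΔN = 159 m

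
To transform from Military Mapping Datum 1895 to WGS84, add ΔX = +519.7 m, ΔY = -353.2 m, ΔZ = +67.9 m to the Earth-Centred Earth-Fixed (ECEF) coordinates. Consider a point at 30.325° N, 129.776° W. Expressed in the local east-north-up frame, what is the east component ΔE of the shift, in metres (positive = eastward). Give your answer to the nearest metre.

ΔE = 625 m

At φ = 30.325°, λ = -129.776°: sin φ = 0.504904, cos φ = 0.863175, sin λ = -0.768552, cos λ = -0.639788.
ΔE = −sin λ·ΔX + cos λ·ΔY = −(-0.768552)·(519.7) + (-0.639788)·(-353.2) = 625.39 m.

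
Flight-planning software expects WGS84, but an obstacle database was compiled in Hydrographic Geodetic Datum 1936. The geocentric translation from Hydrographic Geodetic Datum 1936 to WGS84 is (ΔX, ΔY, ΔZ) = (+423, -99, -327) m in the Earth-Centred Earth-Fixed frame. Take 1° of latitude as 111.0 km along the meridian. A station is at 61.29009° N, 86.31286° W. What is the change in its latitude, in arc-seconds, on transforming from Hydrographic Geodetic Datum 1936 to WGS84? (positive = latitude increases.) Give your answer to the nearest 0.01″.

Δφ = -8.68″

sin φ = 0.877063, cos φ = 0.480375, sin λ = -0.997930, cos λ = 0.064308.
North component: ΔN = −sin φ cos λ·ΔX − sin φ sin λ·ΔY + cos φ·ΔZ = −(0.877063)(0.064308)(423) − (0.877063)(-0.997930)(-99) + (0.480375)(-327) = -267.59 m.
1° of latitude spans 111000 m, so Δφ = -267.59 / 111000 × 3600 = -8.679″.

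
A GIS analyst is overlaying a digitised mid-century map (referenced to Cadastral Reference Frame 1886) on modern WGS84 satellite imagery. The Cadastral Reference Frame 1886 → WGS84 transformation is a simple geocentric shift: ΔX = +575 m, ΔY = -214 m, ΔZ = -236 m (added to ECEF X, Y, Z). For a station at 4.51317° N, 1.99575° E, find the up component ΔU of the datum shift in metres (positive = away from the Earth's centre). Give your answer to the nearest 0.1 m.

ΔU = 546.9 m

The local up (radial) axis is (cos φ cos λ, cos φ sin λ, sin φ), giving ΔU = 572.869 − 7.430 − 18.570 = 546.87 m.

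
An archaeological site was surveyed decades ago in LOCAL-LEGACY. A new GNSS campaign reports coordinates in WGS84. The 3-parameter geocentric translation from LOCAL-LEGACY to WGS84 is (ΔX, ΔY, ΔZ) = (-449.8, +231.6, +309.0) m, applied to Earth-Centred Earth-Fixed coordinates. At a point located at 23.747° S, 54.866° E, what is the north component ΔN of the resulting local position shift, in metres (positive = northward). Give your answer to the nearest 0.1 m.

ΔN = 254.9 m

At φ = -23.747°, λ = 54.866°: sin φ = -0.402699, cos φ = 0.915333, sin λ = 0.817808, cos λ = 0.575491.
ΔN = −sin φ cos λ·ΔX − sin φ sin λ·ΔY + cos φ·ΔZ = −(-0.402699)(0.575491)(-449.8) − (-0.402699)(0.817808)(231.6) + (0.915333)(309.0) = 254.87 m.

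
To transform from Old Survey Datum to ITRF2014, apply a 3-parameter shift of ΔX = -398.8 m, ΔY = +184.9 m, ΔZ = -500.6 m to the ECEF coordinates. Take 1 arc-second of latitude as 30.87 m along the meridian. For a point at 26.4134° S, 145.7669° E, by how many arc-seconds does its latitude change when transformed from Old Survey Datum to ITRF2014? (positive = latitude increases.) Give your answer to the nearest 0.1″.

Δφ = -8.3″

sin φ = -0.444845, cos φ = 0.895608, sin λ = 0.562561, cos λ = -0.826756.
North component: ΔN = −sin φ cos λ·ΔX − sin φ sin λ·ΔY + cos φ·ΔZ = −(-0.444845)(-0.826756)(-398.8) − (-0.444845)(0.562561)(184.9) + (0.895608)(-500.6) = -255.40 m.
1° of latitude spans 3600 × 30.87 = 111132 m, so Δφ = -255.40 / 111132 × 3600 = -8.273″.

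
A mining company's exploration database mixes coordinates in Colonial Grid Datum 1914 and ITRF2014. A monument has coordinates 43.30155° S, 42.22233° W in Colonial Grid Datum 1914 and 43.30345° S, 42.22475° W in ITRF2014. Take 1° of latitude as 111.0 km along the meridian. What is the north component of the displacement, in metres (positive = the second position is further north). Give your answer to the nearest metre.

Δφ = -43.30345° − -43.30155° = -0.00190°; Δλ = -42.22475° − -42.22233° = -0.00242°.
ΔN = Δφ × 111000 = -210.9 m; ΔE = Δλ × 111000 × cos(-43.30155°) = -0.00242 × 111000 × 0.727754 = -195.5 m.

ΔN = -211 m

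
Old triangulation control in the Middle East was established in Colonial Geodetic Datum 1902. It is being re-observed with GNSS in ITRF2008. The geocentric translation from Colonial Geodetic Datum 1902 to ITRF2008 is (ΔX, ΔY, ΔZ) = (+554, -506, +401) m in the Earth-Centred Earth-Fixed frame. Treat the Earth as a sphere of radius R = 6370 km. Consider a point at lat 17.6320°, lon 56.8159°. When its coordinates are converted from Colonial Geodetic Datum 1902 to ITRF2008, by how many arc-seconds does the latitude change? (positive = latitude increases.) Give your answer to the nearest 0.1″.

Δφ = 13.6″

sin φ = 0.302902, cos φ = 0.953022, sin λ = 0.836916, cos λ = 0.547331.
North component: ΔN = −sin φ cos λ·ΔX − sin φ sin λ·ΔY + cos φ·ΔZ = −(0.302902)(0.547331)(554) − (0.302902)(0.836916)(-506) + (0.953022)(401) = 418.59 m.
1° of latitude spans πR/180 = 111177 m, so Δφ = 418.59 / 111177 × 3600 = 13.554″.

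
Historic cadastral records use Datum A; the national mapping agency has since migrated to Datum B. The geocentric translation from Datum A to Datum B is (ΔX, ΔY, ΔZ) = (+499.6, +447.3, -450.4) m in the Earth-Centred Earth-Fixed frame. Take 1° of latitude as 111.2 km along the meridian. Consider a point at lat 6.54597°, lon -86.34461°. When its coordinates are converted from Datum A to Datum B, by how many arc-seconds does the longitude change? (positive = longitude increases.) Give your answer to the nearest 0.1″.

Δλ = 17.2″

sin φ = 0.114000, cos φ = 0.993481, sin λ = -0.997966, cos λ = 0.063755.
East component: ΔE = −sin λ·ΔX + cos λ·ΔY = −(-0.997966)(499.6) + (0.063755)(447.3) = 527.10 m.
1° of latitude spans 111200 m; at latitude φ, 1° of longitude spans that × cos φ = 110475.1 m, so Δλ = 527.10 / 110475.1 × 3600 = 17.176″.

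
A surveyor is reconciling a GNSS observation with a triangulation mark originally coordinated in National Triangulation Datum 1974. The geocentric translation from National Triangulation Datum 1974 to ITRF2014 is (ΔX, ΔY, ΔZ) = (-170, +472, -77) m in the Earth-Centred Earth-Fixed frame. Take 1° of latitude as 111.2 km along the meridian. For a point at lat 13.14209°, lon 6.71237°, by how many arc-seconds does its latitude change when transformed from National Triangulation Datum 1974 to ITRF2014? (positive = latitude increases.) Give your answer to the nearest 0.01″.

sin φ = 0.227367, cos φ = 0.973809, sin λ = 0.116885, cos λ = 0.993145.
North component: ΔN = −sin φ cos λ·ΔX − sin φ sin λ·ΔY + cos φ·ΔZ = −(0.227367)(0.993145)(-170) − (0.227367)(0.116885)(472) + (0.973809)(-77) = -49.14 m.
1° of latitude spans 111200 m, so Δφ = -49.14 / 111200 × 3600 = -1.591″.

Δφ = -1.59″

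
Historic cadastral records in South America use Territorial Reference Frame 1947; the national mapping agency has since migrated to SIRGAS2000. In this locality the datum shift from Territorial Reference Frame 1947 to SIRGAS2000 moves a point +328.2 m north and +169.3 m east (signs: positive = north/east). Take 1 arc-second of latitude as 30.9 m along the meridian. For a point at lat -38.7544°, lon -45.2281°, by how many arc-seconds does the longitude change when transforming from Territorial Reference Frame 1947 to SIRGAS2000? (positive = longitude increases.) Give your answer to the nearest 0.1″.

Δλ = 7.0″

At latitude -38.7544°, cos φ = 0.779836.
1″ of longitude at this latitude = 30.90 × cos φ = 24.0969 m, so Δλ = 169.3 / 24.0969 = 7.026″.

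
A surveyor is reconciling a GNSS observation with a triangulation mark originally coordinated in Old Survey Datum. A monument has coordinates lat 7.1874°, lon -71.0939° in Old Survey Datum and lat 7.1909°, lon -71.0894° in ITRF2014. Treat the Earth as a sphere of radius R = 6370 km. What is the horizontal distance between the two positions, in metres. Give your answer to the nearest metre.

631 m

Δφ = 7.1909° − 7.1874° = +0.0035°; Δλ = -71.0894° − -71.0939° = +0.0045°.
1° along a meridian = πR/180 = 111177 m.
ΔN = Δφ × 111177 = 389.1 m; ΔE = Δλ × 111177 × cos(7.1874°) = +0.0045 × 111177 × 0.992142 = 496.4 m.
Distance = √(ΔE² + ΔN²) = √(496.4² + 389.1²) = 630.7 m.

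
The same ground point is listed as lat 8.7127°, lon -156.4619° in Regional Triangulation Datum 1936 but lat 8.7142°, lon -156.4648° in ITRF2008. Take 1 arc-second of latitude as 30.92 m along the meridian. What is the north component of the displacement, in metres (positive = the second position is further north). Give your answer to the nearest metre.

Δφ = 8.7142° − 8.7127° = +0.0015°; Δλ = -156.4648° − -156.4619° = -0.0029°.
1° of latitude = 3600 × 30.92 = 111312 m.
ΔN = Δφ × 111312 = 167.0 m; ΔE = Δλ × 111312 × cos(8.7127°) = -0.0029 × 111312 × 0.988460 = -319.1 m.

ΔN = 167 m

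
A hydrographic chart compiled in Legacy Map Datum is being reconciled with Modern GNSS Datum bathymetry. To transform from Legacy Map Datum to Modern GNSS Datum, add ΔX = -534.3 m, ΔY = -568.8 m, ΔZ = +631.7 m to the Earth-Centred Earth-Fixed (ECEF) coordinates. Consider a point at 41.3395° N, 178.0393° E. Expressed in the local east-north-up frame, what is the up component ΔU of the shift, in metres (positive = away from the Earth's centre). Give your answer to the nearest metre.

At φ = 41.3395°, λ = 178.0393°: sin φ = 0.660519, cos φ = 0.750809, sin λ = 0.034214, cos λ = -0.999415.
ΔU = cos φ cos λ·ΔX + cos φ sin λ·ΔY + sin φ·ΔZ = (0.750809)(-0.999415)(-534.3) + (0.750809)(0.034214)(-568.8) + (0.660519)(631.7) = 803.56 m.

ΔU = 804 m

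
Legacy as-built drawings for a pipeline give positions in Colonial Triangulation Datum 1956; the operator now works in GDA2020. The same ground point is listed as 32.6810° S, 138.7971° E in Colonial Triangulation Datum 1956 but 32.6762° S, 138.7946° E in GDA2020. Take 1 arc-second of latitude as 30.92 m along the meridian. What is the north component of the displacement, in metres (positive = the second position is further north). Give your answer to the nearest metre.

ΔN = 534 m

Δφ = -32.6762° − -32.6810° = +0.0048°; Δλ = 138.7946° − 138.7971° = -0.0025°.
1° of latitude = 3600 × 30.92 = 111312 m.
ΔN = Δφ × 111312 = 534.3 m; ΔE = Δλ × 111312 × cos(-32.6810°) = -0.0025 × 111312 × 0.841690 = -234.2 m.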